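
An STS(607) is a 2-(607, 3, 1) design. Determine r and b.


An STS(v) is a 2-(v, 3, 1) BIBD: block size k = 3, λ = 1.
Replication: r(k − 1) = λ(v − 1) ⇒ r·2 = 607 − 1 = 606 ⇒ r = 303.
Block count: b = v(v − 1)/6 = 607·606/6 = 367842/6 = 61307.
(Check via bk = vr: 61307·3 = 183921 = 607·303 = 183921 ✓.)

r = 303, b = 61307.


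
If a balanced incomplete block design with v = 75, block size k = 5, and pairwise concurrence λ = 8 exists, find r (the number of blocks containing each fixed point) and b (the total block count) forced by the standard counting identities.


Any 2-(v, k, λ) BIBD satisfies two necessary conditions:
  (i)  Each point sits in r blocks, and counting incidences through any fixed point gives r(k − 1) = λ(v − 1), so r = λ(v − 1)/(k − 1).
  (ii) Total incidences bk = vr, so b = vr/k.
Step 1: r = λ(v − 1)/(k − 1) = 8·(75 − 1)/(5 − 1) = 8·74/4 = 592/4 = 148.
Step 2: b = vr/k = 75·148/5 = 11100/5 = 2220.
Check integrality: r = 148 ∈ Z ✓, b = 2220 ∈ Z ✓.
(These identities are necessary conditions: they determine r and b for any design with these parameters, but do not by themselves prove that one exists.)

r = 148, b = 2220.


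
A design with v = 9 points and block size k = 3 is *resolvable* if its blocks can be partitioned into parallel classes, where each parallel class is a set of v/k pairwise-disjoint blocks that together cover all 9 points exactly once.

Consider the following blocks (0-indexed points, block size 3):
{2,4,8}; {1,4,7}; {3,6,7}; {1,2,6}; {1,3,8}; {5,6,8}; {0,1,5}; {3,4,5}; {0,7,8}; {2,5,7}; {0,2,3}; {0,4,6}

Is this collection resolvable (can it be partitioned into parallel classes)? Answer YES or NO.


v = 9, block size k = 3, number of blocks = 12.
For resolvability, blocks must partition into parallel classes of size v/k = 3.
Total blocks must therefore be a multiple of 3: 12 = 3·4 + 0 ⇒ divisible ✓.
Greedy packing gives 4 candidate class(es). Each should be a full parallel class (size 3, covers all 9 points).
  Class 1 (3 blocks): {2,4,8}; {3,6,7}; {0,1,5}. Points covered: [0, 1, 2, 3, 4, 5, 6, 7, 8].
  Class 2 (3 blocks): {1,4,7}; {5,6,8}; {0,2,3}. Points covered: [0, 1, 2, 3, 4, 5, 6, 7, 8].
  Class 3 (3 blocks): {1,2,6}; {3,4,5}; {0,7,8}. Points covered: [0, 1, 2, 3, 4, 5, 6, 7, 8].
  Class 4 (3 blocks): {1,3,8}; {2,5,7}; {0,4,6}. Points covered: [0, 1, 2, 3, 4, 5, 6, 7, 8].
All classes full (size 3)? YES. All classes cover every point? YES.
Resolvable? YES.

YES


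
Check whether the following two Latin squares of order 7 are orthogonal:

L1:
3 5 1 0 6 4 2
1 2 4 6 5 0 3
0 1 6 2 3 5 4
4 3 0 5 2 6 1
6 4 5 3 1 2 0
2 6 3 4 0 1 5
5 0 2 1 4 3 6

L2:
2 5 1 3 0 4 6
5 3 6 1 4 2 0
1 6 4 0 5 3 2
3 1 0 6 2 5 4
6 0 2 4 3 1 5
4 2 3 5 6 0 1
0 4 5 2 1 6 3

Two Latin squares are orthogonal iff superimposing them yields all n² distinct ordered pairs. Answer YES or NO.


Form the n² = 49 superimposed pairs (L1[i][j], L2[i][j]), row by row (rows and columns indexed from 0):
row 0: (3,2) (5,5) (1,1) (0,3) (6,0) (4,4) (2,6)
row 1: (1,5) (2,3) (4,6) (6,1) (5,4) (0,2) (3,0)
row 2: (0,1) (1,6) (6,4) (2,0) (3,5) (5,3) (4,2)
row 3: (4,3) (3,1) (0,0) (5,6) (2,2) (6,5) (1,4)
row 4: (6,6) (4,0) (5,2) (3,4) (1,3) (2,1) (0,5)
row 5: (2,4) (6,2) (3,3) (4,5) (0,6) (1,0) (5,1)
row 6: (5,0) (0,4) (2,5) (1,2) (4,1) (3,6) (6,3)
Orthogonality requires all 49 pairs distinct.
Check by first coordinate: for each symbol s of L1, list the L2 entries in the n cells where L1 = s; they must all differ.
  L1 = 0: L2 entries (in reading order) 3, 2, 1, 0, 5, 6, 4 — all 7 distinct ✓
  L1 = 1: L2 entries (in reading order) 1, 5, 6, 4, 3, 0, 2 — all 7 distinct ✓
  L1 = 2: L2 entries (in reading order) 6, 3, 0, 2, 1, 4, 5 — all 7 distinct ✓
  L1 = 3: L2 entries (in reading order) 2, 0, 5, 1, 4, 3, 6 — all 7 distinct ✓
  L1 = 4: L2 entries (in reading order) 4, 6, 2, 3, 0, 5, 1 — all 7 distinct ✓
  L1 = 5: L2 entries (in reading order) 5, 4, 3, 6, 2, 1, 0 — all 7 distinct ✓
  L1 = 6: L2 entries (in reading order) 0, 1, 4, 5, 6, 2, 3 — all 7 distinct ✓
Every symbol of L1 meets every symbol of L2 exactly once, so all 49 pairs are distinct (49 of 49).
Conclusion: YES.

YES


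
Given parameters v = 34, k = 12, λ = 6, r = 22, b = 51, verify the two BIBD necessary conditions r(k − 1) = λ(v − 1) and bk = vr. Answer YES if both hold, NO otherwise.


Condition (i): r(k − 1) = 22·11 = 242; λ(v − 1) = 6·33 = 198. Match? NO.
Condition (ii): bk = 51·12 = 612; vr = 34·22 = 748. Match? NO.
Both conditions hold? NO.

NO


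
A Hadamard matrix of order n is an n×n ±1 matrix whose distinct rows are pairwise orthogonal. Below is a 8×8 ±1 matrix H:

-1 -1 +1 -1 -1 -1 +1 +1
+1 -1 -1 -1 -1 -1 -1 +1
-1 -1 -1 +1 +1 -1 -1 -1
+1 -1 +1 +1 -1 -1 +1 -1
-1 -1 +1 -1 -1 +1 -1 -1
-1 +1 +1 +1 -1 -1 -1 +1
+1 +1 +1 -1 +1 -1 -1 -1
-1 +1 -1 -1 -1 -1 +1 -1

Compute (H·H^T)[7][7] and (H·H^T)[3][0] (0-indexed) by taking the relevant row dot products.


Row 0 of H: [-1, -1, 1, -1, -1, -1, 1, 1].
Row 3 of H: [1, -1, 1, 1, -1, -1, 1, -1].
Row 7 of H: [-1, 1, -1, -1, -1, -1, 1, -1].
(H·H^T)[7][7] = Σ_j H[7][j]·H[7][j] = (-1)² + (1)² + (-1)² + (-1)² + (-1)² + (-1)² + (1)² + (-1)² = 1 + 1 + 1 + 1 + 1 + 1 + 1 + 1 = 8.
(H·H^T)[3][0] = Σ_j H[3][j]·H[0][j] = (1)·(-1) + (-1)·(-1) + (1)·(1) + (1)·(-1) + (-1)·(-1) + (-1)·(-1) + (1)·(1) + (-1)·(1) = -1 + 1 + 1 + -1 + 1 + 1 + 1 + -1 = 2.
Rows 3 and 0 are not orthogonal (dot product = 2 ≠ 0), so H is not a Hadamard matrix.

(7,7) entry = 8; (3,0) entry = 2.


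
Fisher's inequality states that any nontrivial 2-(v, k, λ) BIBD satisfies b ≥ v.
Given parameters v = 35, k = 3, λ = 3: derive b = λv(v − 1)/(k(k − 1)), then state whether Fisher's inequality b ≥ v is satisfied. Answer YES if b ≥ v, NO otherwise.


b = λv(v − 1)/(k(k − 1)) = 3·35·34/(3·2) = 3570/6 = 595.
Compare with v = 35: b ≥ v, so Fisher's inequality holds.

YES


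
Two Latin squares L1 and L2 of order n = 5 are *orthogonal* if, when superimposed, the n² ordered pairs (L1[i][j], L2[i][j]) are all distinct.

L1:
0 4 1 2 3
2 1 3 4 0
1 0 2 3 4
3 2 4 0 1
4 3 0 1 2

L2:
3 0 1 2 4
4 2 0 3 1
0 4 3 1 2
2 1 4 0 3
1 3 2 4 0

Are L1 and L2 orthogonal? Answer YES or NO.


Form the n² = 25 superimposed pairs (L1[i][j], L2[i][j]), row by row (rows and columns indexed from 0):
row 0: (0,3) (4,0) (1,1) (2,2) (3,4)
row 1: (2,4) (1,2) (3,0) (4,3) (0,1)
row 2: (1,0) (0,4) (2,3) (3,1) (4,2)
row 3: (3,2) (2,1) (4,4) (0,0) (1,3)
row 4: (4,1) (3,3) (0,2) (1,4) (2,0)
Orthogonality requires all 25 pairs distinct.
Check by first coordinate: for each symbol s of L1, list the L2 entries in the n cells where L1 = s; they must all differ.
  L1 = 0: L2 entries (in reading order) 3, 1, 4, 0, 2 — all 5 distinct ✓
  L1 = 1: L2 entries (in reading order) 1, 2, 0, 3, 4 — all 5 distinct ✓
  L1 = 2: L2 entries (in reading order) 2, 4, 3, 1, 0 — all 5 distinct ✓
  L1 = 3: L2 entries (in reading order) 4, 0, 1, 2, 3 — all 5 distinct ✓
  L1 = 4: L2 entries (in reading order) 0, 3, 2, 4, 1 — all 5 distinct ✓
Every symbol of L1 meets every symbol of L2 exactly once, so all 25 pairs are distinct (25 of 25).
Conclusion: YES.

YES


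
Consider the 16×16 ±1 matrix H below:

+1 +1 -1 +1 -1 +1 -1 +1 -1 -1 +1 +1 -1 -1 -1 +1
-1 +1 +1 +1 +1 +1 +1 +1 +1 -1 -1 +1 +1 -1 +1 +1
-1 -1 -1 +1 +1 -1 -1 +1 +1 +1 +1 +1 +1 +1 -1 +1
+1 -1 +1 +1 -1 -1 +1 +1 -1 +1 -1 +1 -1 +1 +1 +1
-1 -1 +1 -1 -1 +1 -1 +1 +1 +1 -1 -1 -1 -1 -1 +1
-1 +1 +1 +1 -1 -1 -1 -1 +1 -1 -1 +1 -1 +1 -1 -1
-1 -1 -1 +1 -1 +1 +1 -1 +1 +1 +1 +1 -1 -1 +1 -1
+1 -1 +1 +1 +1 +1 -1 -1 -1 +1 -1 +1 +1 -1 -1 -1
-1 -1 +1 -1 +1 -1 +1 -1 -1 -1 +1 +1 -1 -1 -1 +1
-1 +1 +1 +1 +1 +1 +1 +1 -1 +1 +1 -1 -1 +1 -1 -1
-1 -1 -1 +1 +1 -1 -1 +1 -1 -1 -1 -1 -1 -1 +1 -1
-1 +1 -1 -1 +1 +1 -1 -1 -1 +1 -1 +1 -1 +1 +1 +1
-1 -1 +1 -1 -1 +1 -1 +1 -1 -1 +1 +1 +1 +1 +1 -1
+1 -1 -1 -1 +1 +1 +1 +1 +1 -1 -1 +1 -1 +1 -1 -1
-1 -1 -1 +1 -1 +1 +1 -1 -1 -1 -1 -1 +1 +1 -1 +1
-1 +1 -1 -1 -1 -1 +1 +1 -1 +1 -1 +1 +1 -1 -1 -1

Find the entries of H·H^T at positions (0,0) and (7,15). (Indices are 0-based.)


Row 0 of H: [1, 1, -1, 1, -1, 1, -1, 1, -1, -1, 1, 1, -1, -1, -1, 1].
Row 7 of H: [1, -1, 1, 1, 1, 1, -1, -1, -1, 1, -1, 1, 1, -1, -1, -1].
Row 15 of H: [-1, 1, -1, -1, -1, -1, 1, 1, -1, 1, -1, 1, 1, -1, -1, -1].
(H·H^T)[0][0] = Σ_j H[0][j]·H[0][j] = (1)² + (1)² + (-1)² + (1)² + (-1)² + (1)² + (-1)² + (1)² + (-1)² + (-1)² + (1)² + (1)² + (-1)² + (-1)² + (-1)² + (1)² = 1 + 1 + 1 + 1 + 1 + 1 + 1 + 1 + 1 + 1 + 1 + 1 + 1 + 1 + 1 + 1 = 16.
(H·H^T)[7][15] = Σ_j H[7][j]·H[15][j] = (1)·(-1) + (-1)·(1) + (1)·(-1) + (1)·(-1) + (1)·(-1) + (1)·(-1) + (-1)·(1) + (-1)·(1) + (-1)·(-1) + (1)·(1) + (-1)·(-1) + (1)·(1) + (1)·(1) + (-1)·(-1) + (-1)·(-1) + (-1)·(-1) = -1 + -1 + -1 + -1 + -1 + -1 + -1 + -1 + 1 + 1 + 1 + 1 + 1 + 1 + 1 + 1 = 0.
So rows 7 and 15 are orthogonal; the diagonal entry equals n = 16.

(0,0) entry = 16; (7,15) entry = 0.


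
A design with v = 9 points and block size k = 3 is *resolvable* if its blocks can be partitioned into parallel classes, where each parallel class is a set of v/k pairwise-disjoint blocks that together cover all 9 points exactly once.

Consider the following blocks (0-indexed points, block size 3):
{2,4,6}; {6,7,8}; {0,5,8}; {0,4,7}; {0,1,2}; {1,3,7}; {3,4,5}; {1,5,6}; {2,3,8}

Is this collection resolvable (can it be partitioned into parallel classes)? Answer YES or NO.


v = 9, block size k = 3, number of blocks = 9.
For resolvability, blocks must partition into parallel classes of size v/k = 3.
Total blocks must therefore be a multiple of 3: 9 = 3·3 + 0 ⇒ divisible ✓.
Greedy packing gives 3 candidate class(es). Each should be a full parallel class (size 3, covers all 9 points).
  Class 1 (3 blocks): {2,4,6}; {0,5,8}; {1,3,7}. Points covered: [0, 1, 2, 3, 4, 5, 6, 7, 8].
  Class 2 (3 blocks): {6,7,8}; {0,1,2}; {3,4,5}. Points covered: [0, 1, 2, 3, 4, 5, 6, 7, 8].
  Class 3 (3 blocks): {0,4,7}; {1,5,6}; {2,3,8}. Points covered: [0, 1, 2, 3, 4, 5, 6, 7, 8].
All classes full (size 3)? YES. All classes cover every point? YES.
Resolvable? YES.

YES


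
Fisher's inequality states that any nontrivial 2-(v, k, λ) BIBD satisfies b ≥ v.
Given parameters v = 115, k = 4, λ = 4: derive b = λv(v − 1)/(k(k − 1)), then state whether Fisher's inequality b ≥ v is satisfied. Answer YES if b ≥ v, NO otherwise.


r = λ(v − 1)/(k − 1) = 4·114/3 = 152.
b = vr/k = 115·152/4 = 4370.
Fisher's inequality: b ≥ v ⇔ 4370 ≥ 115? YES.

YES


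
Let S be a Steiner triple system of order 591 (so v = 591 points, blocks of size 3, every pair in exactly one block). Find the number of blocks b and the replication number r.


An STS(v) is a 2-(v, 3, 1) BIBD: block size k = 3, λ = 1.
Replication: r(k − 1) = λ(v − 1) ⇒ r·2 = 591 − 1 = 590 ⇒ r = 295.
Block count: b = v(v − 1)/6 = 591·590/6 = 348690/6 = 58115.

r = 295, b = 58115.


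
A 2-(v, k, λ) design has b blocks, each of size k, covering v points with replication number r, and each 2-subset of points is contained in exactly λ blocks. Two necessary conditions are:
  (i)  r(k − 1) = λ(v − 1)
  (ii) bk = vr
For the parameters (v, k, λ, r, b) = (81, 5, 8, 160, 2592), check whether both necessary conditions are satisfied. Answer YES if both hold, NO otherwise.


Condition (i): r(k − 1) = 160·4 = 640; λ(v − 1) = 8·80 = 640. Match? YES.
Condition (ii): bk = 2592·5 = 12960; vr = 81·160 = 12960. Match? YES.
Both conditions hold? YES.

YES


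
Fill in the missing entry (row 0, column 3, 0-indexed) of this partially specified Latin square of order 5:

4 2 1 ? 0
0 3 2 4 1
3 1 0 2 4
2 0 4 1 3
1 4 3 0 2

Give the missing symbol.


Row 0 contains symbols [0, 1, 2, 4] — missing [3].
Column 3 contains symbols [0, 1, 2, 4] — missing [3].
The missing symbol must appear in both missing sets; intersection = [3].
Therefore the hidden value is 3.

Missing value = 3.


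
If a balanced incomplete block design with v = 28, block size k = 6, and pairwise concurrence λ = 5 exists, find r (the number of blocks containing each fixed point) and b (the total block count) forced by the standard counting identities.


Any 2-(v, k, λ) BIBD satisfies two necessary conditions:
  (i)  Each point sits in r blocks, and counting incidences through any fixed point gives r(k − 1) = λ(v − 1), so r = λ(v − 1)/(k − 1).
  (ii) Total incidences bk = vr, so b = vr/k.
Step 1: r = λ(v − 1)/(k − 1) = 5·(28 − 1)/(6 − 1) = 5·27/5 = 135/5 = 27.
Step 2: b = vr/k = 28·27/6 = 756/6 = 126.
Check integrality: r = 27 ∈ Z ✓, b = 126 ∈ Z ✓.
(These identities are necessary conditions: they determine r and b for any design with these parameters, but do not by themselves prove that one exists.)

r = 27, b = 126.


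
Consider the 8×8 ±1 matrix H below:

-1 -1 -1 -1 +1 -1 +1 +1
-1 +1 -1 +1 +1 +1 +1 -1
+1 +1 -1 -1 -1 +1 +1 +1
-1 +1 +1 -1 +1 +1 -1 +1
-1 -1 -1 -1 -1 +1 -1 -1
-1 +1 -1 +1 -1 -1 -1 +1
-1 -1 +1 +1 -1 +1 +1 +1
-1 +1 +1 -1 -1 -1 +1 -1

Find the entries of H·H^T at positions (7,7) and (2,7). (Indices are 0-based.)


Row 2 of H: [1, 1, -1, -1, -1, 1, 1, 1].
Row 7 of H: [-1, 1, 1, -1, -1, -1, 1, -1].
(H·H^T)[7][7] = Σ_j H[7][j]·H[7][j] = (-1)² + (1)² + (1)² + (-1)² + (-1)² + (-1)² + (1)² + (-1)² = 1 + 1 + 1 + 1 + 1 + 1 + 1 + 1 = 8.
(H·H^T)[2][7] = Σ_j H[2][j]·H[7][j] = (1)·(-1) + (1)·(1) + (-1)·(1) + (-1)·(-1) + (-1)·(-1) + (1)·(-1) + (1)·(1) + (1)·(-1) = -1 + 1 + -1 + 1 + 1 + -1 + 1 + -1 = 0.
So rows 2 and 7 are orthogonal; the diagonal entry equals n = 8.

(7,7) entry = 8; (2,7) entry = 0.


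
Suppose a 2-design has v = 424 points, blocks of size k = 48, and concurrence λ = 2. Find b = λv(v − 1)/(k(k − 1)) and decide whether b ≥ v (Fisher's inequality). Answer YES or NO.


r = λ(v − 1)/(k − 1) = 2·423/47 = 18.
b = vr/k = 424·18/48 = 159.
Fisher's inequality: b ≥ v ⇔ 159 ≥ 424? NO.

NO


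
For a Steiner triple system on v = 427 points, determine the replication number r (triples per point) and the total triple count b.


An STS(v) is a 2-(v, 3, 1) BIBD: block size k = 3, λ = 1.
Replication: r(k − 1) = λ(v − 1) ⇒ r·2 = 427 − 1 = 426 ⇒ r = 213.
Block count: bk = vr ⇒ b·3 = 427·213 = 90951 ⇒ b = 30317.

r = 213, b = 30317.


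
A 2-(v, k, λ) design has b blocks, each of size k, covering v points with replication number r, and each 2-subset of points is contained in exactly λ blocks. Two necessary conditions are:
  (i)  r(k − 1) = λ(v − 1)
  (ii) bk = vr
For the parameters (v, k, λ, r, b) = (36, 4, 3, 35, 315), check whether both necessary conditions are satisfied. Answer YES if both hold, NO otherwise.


Condition (i): r(k − 1) = 35·3 = 105; λ(v − 1) = 3·35 = 105. Match? YES.
Condition (ii): bk = 315·4 = 1260; vr = 36·35 = 1260. Match? YES.
Both conditions hold? YES.

YES


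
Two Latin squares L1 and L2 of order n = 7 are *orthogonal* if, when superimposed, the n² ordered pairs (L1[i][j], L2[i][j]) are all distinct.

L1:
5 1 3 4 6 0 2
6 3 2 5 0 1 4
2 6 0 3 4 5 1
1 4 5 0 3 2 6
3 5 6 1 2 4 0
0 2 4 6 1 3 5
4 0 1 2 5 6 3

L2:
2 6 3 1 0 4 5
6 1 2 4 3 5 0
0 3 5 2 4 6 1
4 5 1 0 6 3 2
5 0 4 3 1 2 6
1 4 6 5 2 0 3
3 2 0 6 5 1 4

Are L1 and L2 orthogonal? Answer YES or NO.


Form the n² = 49 superimposed pairs (L1[i][j], L2[i][j]), row by row (rows and columns indexed from 0):
row 0: (5,2) (1,6) (3,3) (4,1) (6,0) (0,4) (2,5)
row 1: (6,6) (3,1) (2,2) (5,4) (0,3) (1,5) (4,0)
row 2: (2,0) (6,3) (0,5) (3,2) (4,4) (5,6) (1,1)
row 3: (1,4) (4,5) (5,1) (0,0) (3,6) (2,3) (6,2)
row 4: (3,5) (5,0) (6,4) (1,3) (2,1) (4,2) (0,6)
row 5: (0,1) (2,4) (4,6) (6,5) (1,2) (3,0) (5,3)
row 6: (4,3) (0,2) (1,0) (2,6) (5,5) (6,1) (3,4)
Orthogonality requires all 49 pairs distinct.
Check by first coordinate: for each symbol s of L1, list the L2 entries in the n cells where L1 = s; they must all differ.
  L1 = 0: L2 entries (in reading order) 4, 3, 5, 0, 6, 1, 2 — all 7 distinct ✓
  L1 = 1: L2 entries (in reading order) 6, 5, 1, 4, 3, 2, 0 — all 7 distinct ✓
  L1 = 2: L2 entries (in reading order) 5, 2, 0, 3, 1, 4, 6 — all 7 distinct ✓
  L1 = 3: L2 entries (in reading order) 3, 1, 2, 6, 5, 0, 4 — all 7 distinct ✓
  L1 = 4: L2 entries (in reading order) 1, 0, 4, 5, 2, 6, 3 — all 7 distinct ✓
  L1 = 5: L2 entries (in reading order) 2, 4, 6, 1, 0, 3, 5 — all 7 distinct ✓
  L1 = 6: L2 entries (in reading order) 0, 6, 3, 2, 4, 5, 1 — all 7 distinct ✓
Every symbol of L1 meets every symbol of L2 exactly once, so all 49 pairs are distinct (49 of 49).
Conclusion: YES.

YES


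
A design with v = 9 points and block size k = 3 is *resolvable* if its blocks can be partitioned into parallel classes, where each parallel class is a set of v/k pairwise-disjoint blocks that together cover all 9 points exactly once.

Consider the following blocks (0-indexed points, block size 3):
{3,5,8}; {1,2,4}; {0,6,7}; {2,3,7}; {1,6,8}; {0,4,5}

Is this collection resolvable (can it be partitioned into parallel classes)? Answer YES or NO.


v = 9, block size k = 3, number of blocks = 6.
For resolvability, blocks must partition into parallel classes of size v/k = 3.
Total blocks must therefore be a multiple of 3: 6 = 3·2 + 0 ⇒ divisible ✓.
Greedy packing gives 2 candidate class(es). Each should be a full parallel class (size 3, covers all 9 points).
  Class 1 (3 blocks): {3,5,8}; {1,2,4}; {0,6,7}. Points covered: [0, 1, 2, 3, 4, 5, 6, 7, 8].
  Class 2 (3 blocks): {2,3,7}; {1,6,8}; {0,4,5}. Points covered: [0, 1, 2, 3, 4, 5, 6, 7, 8].
All classes full (size 3)? YES. All classes cover every point? YES.
Resolvable? YES.

YES


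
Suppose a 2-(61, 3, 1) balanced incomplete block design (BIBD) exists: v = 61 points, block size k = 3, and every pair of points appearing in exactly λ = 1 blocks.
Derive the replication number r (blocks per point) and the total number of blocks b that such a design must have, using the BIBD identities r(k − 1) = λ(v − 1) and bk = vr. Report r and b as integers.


Any 2-(v, k, λ) BIBD satisfies two necessary conditions:
  (i)  Each point sits in r blocks, and counting incidences through any fixed point gives r(k − 1) = λ(v − 1), so r = λ(v − 1)/(k − 1).
  (ii) Total incidences bk = vr, so b = vr/k.
Step 1: r = λ(v − 1)/(k − 1) = 1·(61 − 1)/(3 − 1) = 1·60/2 = 60/2 = 30.
Step 2: b = vr/k = 61·30/3 = 1830/3 = 610.
Check integrality: r = 30 ∈ Z ✓, b = 610 ∈ Z ✓.
(These identities are necessary conditions: they determine r and b for any design with these parameters, but do not by themselves prove that one exists.)

r = 30, b = 610.


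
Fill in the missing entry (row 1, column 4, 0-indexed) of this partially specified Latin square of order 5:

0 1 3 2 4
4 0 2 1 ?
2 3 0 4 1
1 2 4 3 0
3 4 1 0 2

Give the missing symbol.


Row 1 contains symbols [0, 1, 2, 4] — missing [3].
Column 4 contains symbols [0, 1, 2, 4] — missing [3].
The missing symbol must appear in both missing sets; intersection = [3].
Therefore the hidden value is 3.

Missing value = 3.


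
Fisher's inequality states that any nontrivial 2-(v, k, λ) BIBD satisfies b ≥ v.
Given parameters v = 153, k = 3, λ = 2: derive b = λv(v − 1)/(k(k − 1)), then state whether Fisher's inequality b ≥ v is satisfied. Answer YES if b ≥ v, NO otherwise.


b = λv(v − 1)/(k(k − 1)) = 2·153·152/(3·2) = 46512/6 = 7752.
Compare with v = 153: b ≥ v, so Fisher's inequality holds.

YES


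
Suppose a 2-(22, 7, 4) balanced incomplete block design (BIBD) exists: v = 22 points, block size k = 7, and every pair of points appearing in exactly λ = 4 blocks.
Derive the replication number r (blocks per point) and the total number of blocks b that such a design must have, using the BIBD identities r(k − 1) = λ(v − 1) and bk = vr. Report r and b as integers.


Any 2-(v, k, λ) BIBD satisfies two necessary conditions:
  (i)  Each point sits in r blocks, and counting incidences through any fixed point gives r(k − 1) = λ(v − 1), so r = λ(v − 1)/(k − 1).
  (ii) Total incidences bk = vr, so b = vr/k.
Step 1: r = λ(v − 1)/(k − 1) = 4·(22 − 1)/(7 − 1) = 4·21/6 = 84/6 = 14.
Step 2: b = vr/k = 22·14/7 = 308/7 = 44.
Check integrality: r = 14 ∈ Z ✓, b = 44 ∈ Z ✓.
(These identities are necessary conditions: they determine r and b for any design with these parameters, but do not by themselves prove that one exists.)

r = 14, b = 44.


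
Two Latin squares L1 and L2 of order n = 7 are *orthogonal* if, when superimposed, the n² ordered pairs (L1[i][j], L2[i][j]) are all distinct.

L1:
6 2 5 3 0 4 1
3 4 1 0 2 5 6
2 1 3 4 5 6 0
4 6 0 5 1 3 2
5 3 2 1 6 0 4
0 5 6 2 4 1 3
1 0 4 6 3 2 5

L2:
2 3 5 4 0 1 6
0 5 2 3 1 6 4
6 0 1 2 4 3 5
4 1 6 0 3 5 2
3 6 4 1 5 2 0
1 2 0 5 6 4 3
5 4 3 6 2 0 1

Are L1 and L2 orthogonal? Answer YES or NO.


Form the n² = 49 superimposed pairs (L1[i][j], L2[i][j]), row by row (rows and columns indexed from 0):
row 0: (6,2) (2,3) (5,5) (3,4) (0,0) (4,1) (1,6)
row 1: (3,0) (4,5) (1,2) (0,3) (2,1) (5,6) (6,4)
row 2: (2,6) (1,0) (3,1) (4,2) (5,4) (6,3) (0,5)
row 3: (4,4) (6,1) (0,6) (5,0) (1,3) (3,5) (2,2)
row 4: (5,3) (3,6) (2,4) (1,1) (6,5) (0,2) (4,0)
row 5: (0,1) (5,2) (6,0) (2,5) (4,6) (1,4) (3,3)
row 6: (1,5) (0,4) (4,3) (6,6) (3,2) (2,0) (5,1)
Orthogonality requires all 49 pairs distinct.
Check by first coordinate: for each symbol s of L1, list the L2 entries in the n cells where L1 = s; they must all differ.
  L1 = 0: L2 entries (in reading order) 0, 3, 5, 6, 2, 1, 4 — all 7 distinct ✓
  L1 = 1: L2 entries (in reading order) 6, 2, 0, 3, 1, 4, 5 — all 7 distinct ✓
  L1 = 2: L2 entries (in reading order) 3, 1, 6, 2, 4, 5, 0 — all 7 distinct ✓
  L1 = 3: L2 entries (in reading order) 4, 0, 1, 5, 6, 3, 2 — all 7 distinct ✓
  L1 = 4: L2 entries (in reading order) 1, 5, 2, 4, 0, 6, 3 — all 7 distinct ✓
  L1 = 5: L2 entries (in reading order) 5, 6, 4, 0, 3, 2, 1 — all 7 distinct ✓
  L1 = 6: L2 entries (in reading order) 2, 4, 3, 1, 5, 0, 6 — all 7 distinct ✓
Every symbol of L1 meets every symbol of L2 exactly once, so all 49 pairs are distinct (49 of 49).
Conclusion: YES.

YES


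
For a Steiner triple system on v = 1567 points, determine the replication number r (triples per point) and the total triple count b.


An STS(v) is a 2-(v, 3, 1) BIBD: block size k = 3, λ = 1.
Replication: r(k − 1) = λ(v − 1) ⇒ r·2 = 1567 − 1 = 1566 ⇒ r = 783.
Block count: b = v(v − 1)/6 = 1567·1566/6 = 2453922/6 = 408987.

r = 783, b = 408987.


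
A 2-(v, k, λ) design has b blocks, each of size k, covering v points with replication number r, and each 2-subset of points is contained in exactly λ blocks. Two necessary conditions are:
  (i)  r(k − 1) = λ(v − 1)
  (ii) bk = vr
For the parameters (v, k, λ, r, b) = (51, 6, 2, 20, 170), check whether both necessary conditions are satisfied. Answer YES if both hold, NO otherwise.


Condition (i): r(k − 1) = 20·5 = 100; λ(v − 1) = 2·50 = 100. Match? YES.
Condition (ii): bk = 170·6 = 1020; vr = 51·20 = 1020. Match? YES.
Both conditions hold? YES.

YES


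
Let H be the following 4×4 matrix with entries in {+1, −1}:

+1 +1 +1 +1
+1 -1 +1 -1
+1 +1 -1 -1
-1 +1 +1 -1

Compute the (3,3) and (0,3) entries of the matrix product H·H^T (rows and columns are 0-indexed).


Row 0 of H: [1, 1, 1, 1].
Row 3 of H: [-1, 1, 1, -1].
(H·H^T)[3][3] = Σ_j H[3][j]·H[3][j] = (-1)² + (1)² + (1)² + (-1)² = 1 + 1 + 1 + 1 = 4.
(H·H^T)[0][3] = Σ_j H[0][j]·H[3][j] = (1)·(-1) + (1)·(1) + (1)·(1) + (1)·(-1) = -1 + 1 + 1 + -1 = 0.
So rows 0 and 3 are orthogonal; the diagonal entry equals n = 4.

(3,3) entry = 4; (0,3) entry = 0.


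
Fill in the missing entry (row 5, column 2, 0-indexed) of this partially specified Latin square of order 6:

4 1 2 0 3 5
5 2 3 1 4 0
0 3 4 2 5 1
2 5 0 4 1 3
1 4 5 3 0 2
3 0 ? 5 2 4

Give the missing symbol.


Row 5 contains symbols [0, 2, 3, 4, 5] — missing [1].
Column 2 contains symbols [0, 2, 3, 4, 5] — missing [1].
The missing symbol must appear in both missing sets; intersection = [1].
Therefore the hidden value is 1.

Missing value = 1.


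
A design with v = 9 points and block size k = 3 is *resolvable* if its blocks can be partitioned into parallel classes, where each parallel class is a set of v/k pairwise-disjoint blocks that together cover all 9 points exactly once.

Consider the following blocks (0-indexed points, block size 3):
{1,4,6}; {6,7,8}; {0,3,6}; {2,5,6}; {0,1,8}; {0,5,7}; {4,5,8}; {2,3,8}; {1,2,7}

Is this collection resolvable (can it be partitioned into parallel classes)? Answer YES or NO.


v = 9, block size k = 3, number of blocks = 9.
For resolvability, blocks must partition into parallel classes of size v/k = 3.
Total blocks must therefore be a multiple of 3: 9 = 3·3 + 0 ⇒ divisible ✓.
Consider block {6,7,8}. It intersects every other block in the collection, so no parallel class of size 3 can contain it.
Since every block must belong to some parallel class in a resolution, the collection cannot be partitioned into parallel classes.
Resolvable? NO.

NO


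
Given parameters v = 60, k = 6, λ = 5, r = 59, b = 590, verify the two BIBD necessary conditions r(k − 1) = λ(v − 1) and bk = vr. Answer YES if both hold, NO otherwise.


Condition (i): r(k − 1) = 59·5 = 295; λ(v − 1) = 5·59 = 295. Match? YES.
Condition (ii): bk = 590·6 = 3540; vr = 60·59 = 3540. Match? YES.
Both conditions hold? YES.

YES


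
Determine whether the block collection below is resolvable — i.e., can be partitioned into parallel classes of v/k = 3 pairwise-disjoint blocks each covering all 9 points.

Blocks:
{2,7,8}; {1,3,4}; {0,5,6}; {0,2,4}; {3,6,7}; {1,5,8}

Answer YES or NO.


v = 9, block size k = 3, number of blocks = 6.
For resolvability, blocks must partition into parallel classes of size v/k = 3.
Total blocks must therefore be a multiple of 3: 6 = 3·2 + 0 ⇒ divisible ✓.
Greedy packing gives 2 candidate class(es). Each should be a full parallel class (size 3, covers all 9 points).
  Class 1 (3 blocks): {2,7,8}; {1,3,4}; {0,5,6}. Points covered: [0, 1, 2, 3, 4, 5, 6, 7, 8].
  Class 2 (3 blocks): {0,2,4}; {3,6,7}; {1,5,8}. Points covered: [0, 1, 2, 3, 4, 5, 6, 7, 8].
All classes full (size 3)? YES. All classes cover every point? YES.
Resolvable? YES.

YES


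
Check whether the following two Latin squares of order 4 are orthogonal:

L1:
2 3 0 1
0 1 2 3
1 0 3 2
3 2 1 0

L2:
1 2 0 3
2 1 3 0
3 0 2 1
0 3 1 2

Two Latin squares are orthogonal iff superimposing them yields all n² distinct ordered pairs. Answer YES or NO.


Form the n² = 16 superimposed pairs (L1[i][j], L2[i][j]), row by row (rows and columns indexed from 0):
row 0: (2,1) (3,2) (0,0) (1,3)
row 1: (0,2) (1,1) (2,3) (3,0)
row 2: (1,3) (0,0) (3,2) (2,1)
row 3: (3,0) (2,3) (1,1) (0,2)
Orthogonality requires all 16 pairs distinct.
But the pair (1,3) repeats: cell (0,3) has L1 = 1, L2 = 3, and cell (2,0) has L1 = 1, L2 = 3.
A repeated pair means some other pair never occurs (only 8 distinct pairs out of 16), so the squares are not orthogonal.
Conclusion: NO.

NO


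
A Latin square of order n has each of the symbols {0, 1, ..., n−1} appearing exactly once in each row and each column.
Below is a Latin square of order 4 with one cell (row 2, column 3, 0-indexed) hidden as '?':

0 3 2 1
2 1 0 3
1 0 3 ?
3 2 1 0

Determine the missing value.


Row 2 contains symbols [0, 1, 3] — missing [2].
Column 3 contains symbols [0, 1, 3] — missing [2].
The missing symbol must appear in both missing sets; intersection = [2].
Therefore the hidden value is 2.

Missing value = 2.


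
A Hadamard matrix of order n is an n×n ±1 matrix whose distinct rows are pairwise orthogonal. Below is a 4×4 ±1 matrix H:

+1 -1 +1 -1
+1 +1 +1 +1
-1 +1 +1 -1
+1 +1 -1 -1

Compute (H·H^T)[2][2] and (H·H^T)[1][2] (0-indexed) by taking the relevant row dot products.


Row 1 of H: [1, 1, 1, 1].
Row 2 of H: [-1, 1, 1, -1].
(H·H^T)[2][2] = Σ_j H[2][j]·H[2][j] = (-1)² + (1)² + (1)² + (-1)² = 1 + 1 + 1 + 1 = 4.
(H·H^T)[1][2] = Σ_j H[1][j]·H[2][j] = (1)·(-1) + (1)·(1) + (1)·(1) + (1)·(-1) = -1 + 1 + 1 + -1 = 0.
So rows 1 and 2 are orthogonal; the diagonal entry equals n = 4.

(2,2) entry = 4; (1,2) entry = 0.


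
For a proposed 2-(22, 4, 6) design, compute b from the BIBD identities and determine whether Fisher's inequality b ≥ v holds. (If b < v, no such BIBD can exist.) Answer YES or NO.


r = λ(v − 1)/(k − 1) = 6·21/3 = 42.
b = vr/k = 22·42/4 = 231.
Fisher's inequality: b ≥ v ⇔ 231 ≥ 22? YES.

YES


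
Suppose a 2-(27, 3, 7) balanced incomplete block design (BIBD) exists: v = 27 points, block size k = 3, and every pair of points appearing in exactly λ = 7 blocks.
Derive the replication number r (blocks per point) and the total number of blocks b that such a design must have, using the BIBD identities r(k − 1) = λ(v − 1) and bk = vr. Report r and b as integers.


Any 2-(v, k, λ) BIBD satisfies two necessary conditions:
  (i)  Each point sits in r blocks, and counting incidences through any fixed point gives r(k − 1) = λ(v − 1), so r = λ(v − 1)/(k − 1).
  (ii) Total incidences bk = vr, so b = vr/k.
Step 1: r = λ(v − 1)/(k − 1) = 7·(27 − 1)/(3 − 1) = 7·26/2 = 182/2 = 91.
Step 2: b = vr/k = 27·91/3 = 2457/3 = 819.
Check integrality: r = 91 ∈ Z ✓, b = 819 ∈ Z ✓.
(These identities are necessary conditions: they determine r and b for any design with these parameters, but do not by themselves prove that one exists.)

r = 91, b = 819.


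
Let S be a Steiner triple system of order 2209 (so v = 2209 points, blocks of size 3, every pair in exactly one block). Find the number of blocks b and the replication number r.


An STS(v) is a 2-(v, 3, 1) BIBD: block size k = 3, λ = 1.
Replication: r(k − 1) = λ(v − 1) ⇒ r·2 = 2209 − 1 = 2208 ⇒ r = 1104.
Block count: b = v(v − 1)/6 = 2209·2208/6 = 4877472/6 = 812912.

r = 1104, b = 812912.


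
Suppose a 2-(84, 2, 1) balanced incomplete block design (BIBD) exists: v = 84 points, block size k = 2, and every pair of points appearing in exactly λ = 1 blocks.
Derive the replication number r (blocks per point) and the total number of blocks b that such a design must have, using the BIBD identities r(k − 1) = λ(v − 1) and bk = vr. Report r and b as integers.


Any 2-(v, k, λ) BIBD satisfies two necessary conditions:
  (i)  Each point sits in r blocks, and counting incidences through any fixed point gives r(k − 1) = λ(v − 1), so r = λ(v − 1)/(k − 1).
  (ii) Total incidences bk = vr, so b = vr/k.
Step 1: r = λ(v − 1)/(k − 1) = 1·(84 − 1)/(2 − 1) = 1·83/1 = 83/1 = 83.
Step 2: b = vr/k = 84·83/2 = 6972/2 = 3486.
Check integrality: r = 83 ∈ Z ✓, b = 3486 ∈ Z ✓.
(These identities are necessary conditions: they determine r and b for any design with these parameters, but do not by themselves prove that one exists.)

r = 83, b = 3486.


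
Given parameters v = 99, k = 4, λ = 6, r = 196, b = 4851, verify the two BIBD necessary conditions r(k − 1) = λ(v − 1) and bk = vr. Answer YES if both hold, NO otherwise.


Condition (i): r(k − 1) = 196·3 = 588; λ(v − 1) = 6·98 = 588. Match? YES.
Condition (ii): bk = 4851·4 = 19404; vr = 99·196 = 19404. Match? YES.
Both conditions hold? YES.

YES


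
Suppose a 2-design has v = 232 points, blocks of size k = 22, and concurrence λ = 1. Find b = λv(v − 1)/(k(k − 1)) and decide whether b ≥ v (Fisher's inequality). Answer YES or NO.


r = λ(v − 1)/(k − 1) = 1·231/21 = 11.
b = vr/k = 232·11/22 = 116.
Fisher's inequality: b ≥ v ⇔ 116 ≥ 232? NO.

NO


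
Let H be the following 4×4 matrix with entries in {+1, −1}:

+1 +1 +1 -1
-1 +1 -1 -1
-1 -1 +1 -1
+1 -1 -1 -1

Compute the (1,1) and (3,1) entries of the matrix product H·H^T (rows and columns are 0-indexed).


Row 1 of H: [-1, 1, -1, -1].
Row 3 of H: [1, -1, -1, -1].
(H·H^T)[1][1] = Σ_j H[1][j]·H[1][j] = (-1)² + (1)² + (-1)² + (-1)² = 1 + 1 + 1 + 1 = 4.
(H·H^T)[3][1] = Σ_j H[3][j]·H[1][j] = (1)·(-1) + (-1)·(1) + (-1)·(-1) + (-1)·(-1) = -1 + -1 + 1 + 1 = 0.
So rows 3 and 1 are orthogonal; the diagonal entry equals n = 4.

(1,1) entry = 4; (3,1) entry = 0.


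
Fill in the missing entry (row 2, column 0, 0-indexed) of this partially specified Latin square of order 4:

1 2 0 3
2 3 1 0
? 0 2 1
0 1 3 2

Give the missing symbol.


Row 2 contains symbols [0, 1, 2] — missing [3].
Column 0 contains symbols [0, 1, 2] — missing [3].
The missing symbol must appear in both missing sets; intersection = [3].
Therefore the hidden value is 3.

Missing value = 3.


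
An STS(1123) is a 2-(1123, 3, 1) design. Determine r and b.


An STS(v) is a 2-(v, 3, 1) BIBD: block size k = 3, λ = 1.
Replication: r(k − 1) = λ(v − 1) ⇒ r·2 = 1123 − 1 = 1122 ⇒ r = 561.
Block count: bk = vr ⇒ b·3 = 1123·561 = 630003 ⇒ b = 210001.

r = 561, b = 210001.


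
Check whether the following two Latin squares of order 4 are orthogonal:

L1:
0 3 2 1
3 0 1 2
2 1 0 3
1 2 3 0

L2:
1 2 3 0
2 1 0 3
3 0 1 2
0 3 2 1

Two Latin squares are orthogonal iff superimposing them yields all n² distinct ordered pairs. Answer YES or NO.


Form the n² = 16 superimposed pairs (L1[i][j], L2[i][j]), row by row (rows and columns indexed from 0):
row 0: (0,1) (3,2) (2,3) (1,0)
row 1: (3,2) (0,1) (1,0) (2,3)
row 2: (2,3) (1,0) (0,1) (3,2)
row 3: (1,0) (2,3) (3,2) (0,1)
Orthogonality requires all 16 pairs distinct.
But the pair (3,2) repeats: cell (0,1) has L1 = 3, L2 = 2, and cell (1,0) has L1 = 3, L2 = 2.
A repeated pair means some other pair never occurs (only 4 distinct pairs out of 16), so the squares are not orthogonal.
Conclusion: NO.

NO


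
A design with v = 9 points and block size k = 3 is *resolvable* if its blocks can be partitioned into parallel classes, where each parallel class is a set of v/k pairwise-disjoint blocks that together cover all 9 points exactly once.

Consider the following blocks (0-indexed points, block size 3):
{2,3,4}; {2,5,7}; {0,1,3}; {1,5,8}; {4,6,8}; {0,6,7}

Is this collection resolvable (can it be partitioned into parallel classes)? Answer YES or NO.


v = 9, block size k = 3, number of blocks = 6.
For resolvability, blocks must partition into parallel classes of size v/k = 3.
Total blocks must therefore be a multiple of 3: 6 = 3·2 + 0 ⇒ divisible ✓.
Greedy packing gives 2 candidate class(es). Each should be a full parallel class (size 3, covers all 9 points).
  Class 1 (3 blocks): {2,3,4}; {1,5,8}; {0,6,7}. Points covered: [0, 1, 2, 3, 4, 5, 6, 7, 8].
  Class 2 (3 blocks): {2,5,7}; {0,1,3}; {4,6,8}. Points covered: [0, 1, 2, 3, 4, 5, 6, 7, 8].
All classes full (size 3)? YES. All classes cover every point? YES.
Resolvable? YES.

YES


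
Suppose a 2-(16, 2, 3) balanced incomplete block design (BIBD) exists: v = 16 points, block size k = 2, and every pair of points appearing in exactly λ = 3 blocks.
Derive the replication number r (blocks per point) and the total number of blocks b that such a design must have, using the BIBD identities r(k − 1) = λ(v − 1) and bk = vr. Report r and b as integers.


Any 2-(v, k, λ) BIBD satisfies two necessary conditions:
  (i)  Each point sits in r blocks, and counting incidences through any fixed point gives r(k − 1) = λ(v − 1), so r = λ(v − 1)/(k − 1).
  (ii) Total incidences bk = vr, so b = vr/k.
Step 1: r = λ(v − 1)/(k − 1) = 3·(16 − 1)/(2 − 1) = 3·15/1 = 45/1 = 45.
Step 2: b = vr/k = 16·45/2 = 720/2 = 360.
Check integrality: r = 45 ∈ Z ✓, b = 360 ∈ Z ✓.
(These identities are necessary conditions: they determine r and b for any design with these parameters, but do not by themselves prove that one exists.)

r = 45, b = 360.


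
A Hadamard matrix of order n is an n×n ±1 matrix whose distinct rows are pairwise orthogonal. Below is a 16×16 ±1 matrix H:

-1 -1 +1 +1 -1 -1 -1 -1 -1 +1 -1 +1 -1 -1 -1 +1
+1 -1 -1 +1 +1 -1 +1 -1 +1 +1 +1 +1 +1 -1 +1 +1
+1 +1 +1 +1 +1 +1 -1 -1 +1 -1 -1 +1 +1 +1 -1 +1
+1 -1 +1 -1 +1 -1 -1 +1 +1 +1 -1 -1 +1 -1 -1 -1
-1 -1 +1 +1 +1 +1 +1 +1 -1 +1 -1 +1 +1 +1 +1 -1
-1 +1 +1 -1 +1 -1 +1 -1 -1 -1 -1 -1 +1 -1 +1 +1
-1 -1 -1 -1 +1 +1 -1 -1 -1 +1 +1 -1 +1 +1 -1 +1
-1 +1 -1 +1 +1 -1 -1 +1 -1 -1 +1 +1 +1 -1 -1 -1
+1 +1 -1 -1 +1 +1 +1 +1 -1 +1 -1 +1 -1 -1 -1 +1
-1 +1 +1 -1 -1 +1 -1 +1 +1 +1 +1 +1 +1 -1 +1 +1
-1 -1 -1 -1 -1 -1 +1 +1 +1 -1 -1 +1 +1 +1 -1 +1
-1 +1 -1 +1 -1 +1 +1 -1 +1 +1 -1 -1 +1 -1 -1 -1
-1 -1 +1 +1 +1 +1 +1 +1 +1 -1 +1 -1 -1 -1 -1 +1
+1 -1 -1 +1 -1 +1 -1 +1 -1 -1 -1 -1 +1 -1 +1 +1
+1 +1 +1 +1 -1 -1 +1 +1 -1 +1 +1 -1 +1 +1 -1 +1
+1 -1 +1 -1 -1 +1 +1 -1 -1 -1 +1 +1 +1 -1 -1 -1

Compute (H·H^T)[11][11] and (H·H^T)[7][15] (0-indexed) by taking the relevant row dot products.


Row 7 of H: [-1, 1, -1, 1, 1, -1, -1, 1, -1, -1, 1, 1, 1, -1, -1, -1].
Row 11 of H: [-1, 1, -1, 1, -1, 1, 1, -1, 1, 1, -1, -1, 1, -1, -1, -1].
Row 15 of H: [1, -1, 1, -1, -1, 1, 1, -1, -1, -1, 1, 1, 1, -1, -1, -1].
(H·H^T)[11][11] = Σ_j H[11][j]·H[11][j] = (-1)² + (1)² + (-1)² + (1)² + (-1)² + (1)² + (1)² + (-1)² + (1)² + (1)² + (-1)² + (-1)² + (1)² + (-1)² + (-1)² + (-1)² = 1 + 1 + 1 + 1 + 1 + 1 + 1 + 1 + 1 + 1 + 1 + 1 + 1 + 1 + 1 + 1 = 16.
(H·H^T)[7][15] = Σ_j H[7][j]·H[15][j] = (-1)·(1) + (1)·(-1) + (-1)·(1) + (1)·(-1) + (1)·(-1) + (-1)·(1) + (-1)·(1) + (1)·(-1) + (-1)·(-1) + (-1)·(-1) + (1)·(1) + (1)·(1) + (1)·(1) + (-1)·(-1) + (-1)·(-1) + (-1)·(-1) = -1 + -1 + -1 + -1 + -1 + -1 + -1 + -1 + 1 + 1 + 1 + 1 + 1 + 1 + 1 + 1 = 0.
So rows 7 and 15 are orthogonal; the diagonal entry equals n = 16.

(11,11) entry = 16; (7,15) entry = 0.


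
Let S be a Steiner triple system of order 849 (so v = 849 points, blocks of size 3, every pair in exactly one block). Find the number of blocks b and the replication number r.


An STS(v) is a 2-(v, 3, 1) BIBD: block size k = 3, λ = 1.
Replication: r(k − 1) = λ(v − 1) ⇒ r·2 = 849 − 1 = 848 ⇒ r = 424.
Block count: bk = vr ⇒ b·3 = 849·424 = 359976 ⇒ b = 119992.
(Check via b = v(v − 1)/6 = 849·848/6 = 719952/6 = 119992.)

r = 424, b = 119992.


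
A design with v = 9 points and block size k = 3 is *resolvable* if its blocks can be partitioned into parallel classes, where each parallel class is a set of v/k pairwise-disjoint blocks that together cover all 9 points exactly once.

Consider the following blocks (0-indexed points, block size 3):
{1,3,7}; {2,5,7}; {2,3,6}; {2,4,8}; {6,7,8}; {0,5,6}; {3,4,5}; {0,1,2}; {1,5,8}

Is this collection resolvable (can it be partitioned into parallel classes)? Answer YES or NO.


v = 9, block size k = 3, number of blocks = 9.
For resolvability, blocks must partition into parallel classes of size v/k = 3.
Total blocks must therefore be a multiple of 3: 9 = 3·3 + 0 ⇒ divisible ✓.
Consider block {2,5,7}. It intersects every other block in the collection, so no parallel class of size 3 can contain it.
Since every block must belong to some parallel class in a resolution, the collection cannot be partitioned into parallel classes.
Resolvable? NO.

NO


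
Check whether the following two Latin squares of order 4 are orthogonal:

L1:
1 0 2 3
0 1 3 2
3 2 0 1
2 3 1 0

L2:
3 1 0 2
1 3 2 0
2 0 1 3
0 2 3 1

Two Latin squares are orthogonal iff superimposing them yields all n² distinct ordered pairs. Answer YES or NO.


Form the n² = 16 superimposed pairs (L1[i][j], L2[i][j]), row by row (rows and columns indexed from 0):
row 0: (1,3) (0,1) (2,0) (3,2)
row 1: (0,1) (1,3) (3,2) (2,0)
row 2: (3,2) (2,0) (0,1) (1,3)
row 3: (2,0) (3,2) (1,3) (0,1)
Orthogonality requires all 16 pairs distinct.
But the pair (0,1) repeats: cell (0,1) has L1 = 0, L2 = 1, and cell (1,0) has L1 = 0, L2 = 1.
A repeated pair means some other pair never occurs (only 4 distinct pairs out of 16), so the squares are not orthogonal.
Conclusion: NO.

NO


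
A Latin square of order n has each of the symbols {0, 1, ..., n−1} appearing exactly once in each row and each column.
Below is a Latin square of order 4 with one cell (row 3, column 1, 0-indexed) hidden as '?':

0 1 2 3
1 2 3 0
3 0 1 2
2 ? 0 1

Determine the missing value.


Row 3 contains symbols [0, 1, 2] — missing [3].
Column 1 contains symbols [0, 1, 2] — missing [3].
The missing symbol must appear in both missing sets; intersection = [3].
Therefore the hidden value is 3.

Missing value = 3.
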